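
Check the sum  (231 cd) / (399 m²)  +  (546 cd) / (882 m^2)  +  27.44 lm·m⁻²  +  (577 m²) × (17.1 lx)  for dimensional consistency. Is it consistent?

No

In SI base units:
  (231 cd) / (399 m²):  [cd] / [m²] = m⁻²·cd
  (546 cd) / (882 m^2):  [cd] / [m²] = m⁻²·cd
  27.44 lm·m⁻²:  lm·m⁻² = cd·m⁻² = m⁻²·cd
  (577 m²) × (17.1 lx):  [m²] · [m⁻²·cd] = cd
The terms do not share a single dimension (cd vs m⁻²·cd).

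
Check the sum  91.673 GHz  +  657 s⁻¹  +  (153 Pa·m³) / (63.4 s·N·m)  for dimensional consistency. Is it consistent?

Yes

Work out the base dimensions of each:
  91.673 GHz:  Hz = s⁻¹
  657 s⁻¹:  s⁻¹
  (153 Pa·m³) / (63.4 s·N·m):  [kg·m²·s⁻²] / [kg·m²·s⁻¹] = s⁻¹
Every term reduces to s⁻¹.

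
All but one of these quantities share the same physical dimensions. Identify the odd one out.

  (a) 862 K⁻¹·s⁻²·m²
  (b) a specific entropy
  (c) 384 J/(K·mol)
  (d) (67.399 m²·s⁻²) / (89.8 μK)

(c)

In SI base units:
  (a) m²·s⁻²·K⁻¹
  (b) [specific entropy] = m²·s⁻²·K⁻¹
  (c) J·mol⁻¹·K⁻¹ = N·m·mol⁻¹·K⁻¹ = kg·m²·s⁻²·K⁻¹·mol⁻¹
  (d) [m²·s⁻²] / [K] = m²·s⁻²·K⁻¹
All reduce to m²·s⁻²·K⁻¹ except (c), which is kg·m²·s⁻²·K⁻¹·mol⁻¹.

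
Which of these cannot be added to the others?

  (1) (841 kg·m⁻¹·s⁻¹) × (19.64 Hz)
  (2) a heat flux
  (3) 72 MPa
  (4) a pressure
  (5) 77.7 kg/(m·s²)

(2)

Dimensions:
  (1) [kg·m⁻¹·s⁻¹] · [s⁻¹] = kg·m⁻¹·s⁻²
  (2) [heat flux] = kg·s⁻³
  (3) Pa = N·m⁻² = kg·m⁻¹·s⁻²
  (4) [pressure] = kg·m⁻¹·s⁻²
  (5) kg·m⁻¹·s⁻²
All reduce to kg·m⁻¹·s⁻² except (2), which is kg·s⁻³.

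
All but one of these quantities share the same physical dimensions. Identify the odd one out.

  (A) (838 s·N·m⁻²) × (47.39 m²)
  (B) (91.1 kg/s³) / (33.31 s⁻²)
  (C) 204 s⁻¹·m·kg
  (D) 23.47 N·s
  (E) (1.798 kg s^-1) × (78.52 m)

Dimensions:
  (A) [kg·m⁻¹·s⁻¹] · [m²] = kg·m·s⁻¹
  (B) [kg·s⁻³] / [s⁻²] = kg·s⁻¹
  (C) kg·m·s⁻¹
  (D) N·s = kg·m·s⁻²·s = kg·m·s⁻¹
  (E) [kg·s⁻¹] · [m] = kg·m·s⁻¹
All reduce to kg·m·s⁻¹ except (B), which is kg·s⁻¹.

(B)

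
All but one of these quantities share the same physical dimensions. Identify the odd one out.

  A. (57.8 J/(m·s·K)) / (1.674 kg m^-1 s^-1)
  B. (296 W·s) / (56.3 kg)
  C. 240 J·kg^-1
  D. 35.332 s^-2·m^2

Work out the base dimensions of each:
  A. [kg·m·s⁻³·K⁻¹] / [kg·m⁻¹·s⁻¹] = m²·s⁻²·K⁻¹
  B. [kg·m²·s⁻²] / [kg] = m²·s⁻²
  C. J·kg⁻¹ = N·m·kg⁻¹ = m²·s⁻²
  D. m²·s⁻²
All reduce to m²·s⁻² except A., which is m²·s⁻²·K⁻¹.

A.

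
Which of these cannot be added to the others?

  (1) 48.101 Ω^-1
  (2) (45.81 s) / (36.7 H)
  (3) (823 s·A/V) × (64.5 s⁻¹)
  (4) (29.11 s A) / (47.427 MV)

(4)

Expand each in SI base units:
  (1) Ω⁻¹ = (V·A⁻¹)⁻¹ = kg⁻¹·m⁻²·s³·A²
  (2) [s] / [kg·m²·s⁻²·A⁻²] = kg⁻¹·m⁻²·s³·A²
  (3) [kg⁻¹·m⁻²·s⁴·A²] · [s⁻¹] = kg⁻¹·m⁻²·s³·A²
  (4) [s·A] / [kg·m²·s⁻³·A⁻¹] = kg⁻¹·m⁻²·s⁴·A²
All reduce to kg⁻¹·m⁻²·s³·A² except (4), which is kg⁻¹·m⁻²·s⁴·A².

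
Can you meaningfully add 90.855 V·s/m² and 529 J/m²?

No

Expand each in SI base units:
  90.855 V·s/m²:  V·s·m⁻² = J·C⁻¹·s·m⁻² = kg·s⁻²·A⁻¹
  529 J/m²:  J·m⁻² = N·m·m⁻² = kg·s⁻²
kg·s⁻²·A⁻¹ ≠ kg·s⁻², so they cannot be added.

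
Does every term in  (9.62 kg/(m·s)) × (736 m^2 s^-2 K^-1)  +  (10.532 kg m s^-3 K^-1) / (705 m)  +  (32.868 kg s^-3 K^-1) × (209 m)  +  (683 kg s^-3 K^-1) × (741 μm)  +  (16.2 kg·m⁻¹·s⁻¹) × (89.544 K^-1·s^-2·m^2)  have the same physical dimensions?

No

Reduce each to base SI dimensions:
  (9.62 kg/(m·s)) × (736 m^2 s^-2 K^-1):  [kg·m⁻¹·s⁻¹] · [m²·s⁻²·K⁻¹] = kg·m·s⁻³·K⁻¹
  (10.532 kg m s^-3 K^-1) / (705 m):  [kg·m·s⁻³·K⁻¹] / [m] = kg·s⁻³·K⁻¹
  (32.868 kg s^-3 K^-1) × (209 m):  [kg·s⁻³·K⁻¹] · [m] = kg·m·s⁻³·K⁻¹
  (683 kg s^-3 K^-1) × (741 μm):  [kg·s⁻³·K⁻¹] · [m] = kg·m·s⁻³·K⁻¹
  (16.2 kg·m⁻¹·s⁻¹) × (89.544 K^-1·s^-2·m^2):  [kg·m⁻¹·s⁻¹] · [m²·s⁻²·K⁻¹] = kg·m·s⁻³·K⁻¹
The terms do not share a single dimension (kg·m·s⁻³·K⁻¹ vs kg·s⁻³·K⁻¹).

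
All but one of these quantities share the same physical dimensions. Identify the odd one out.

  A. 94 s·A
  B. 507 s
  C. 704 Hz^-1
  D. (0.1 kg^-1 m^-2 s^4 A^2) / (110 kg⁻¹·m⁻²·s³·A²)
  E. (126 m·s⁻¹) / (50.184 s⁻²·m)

Dimensions:
  A. A·s = s·A
  B. s
  C. Hz⁻¹ = (s⁻¹)⁻¹ = s
  D. [kg⁻¹·m⁻²·s⁴·A²] / [kg⁻¹·m⁻²·s³·A²] = s
  E. [m·s⁻¹] / [m·s⁻²] = s
All reduce to s except A., which is s·A.

A.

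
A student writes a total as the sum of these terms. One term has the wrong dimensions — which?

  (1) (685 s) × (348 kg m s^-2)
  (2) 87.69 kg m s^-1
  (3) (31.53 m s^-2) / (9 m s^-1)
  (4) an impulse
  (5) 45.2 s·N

(3)

Reduce each to base SI dimensions:
  (1) [s] · [kg·m·s⁻²] = kg·m·s⁻¹
  (2) kg·m·s⁻¹
  (3) [m·s⁻²] / [m·s⁻¹] = s⁻¹
  (4) [impulse] = kg·m·s⁻¹
  (5) N·s = kg·m·s⁻²·s = kg·m·s⁻¹
All reduce to kg·m·s⁻¹ except (3), which is s⁻¹.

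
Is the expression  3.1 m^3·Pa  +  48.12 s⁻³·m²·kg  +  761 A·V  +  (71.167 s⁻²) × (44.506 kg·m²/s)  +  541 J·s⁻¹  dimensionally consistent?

No

Expand each in SI base units:
  3.1 m^3·Pa:  Pa·m³ = N·m⁻²·m³ = kg·m²·s⁻²
  48.12 s⁻³·m²·kg:  kg·m²·s⁻³
  761 A·V:  V·A = J·C⁻¹·A = kg·m²·s⁻³
  (71.167 s⁻²) × (44.506 kg·m²/s):  [s⁻²] · [kg·m²·s⁻¹] = kg·m²·s⁻³
  541 J·s⁻¹:  J·s⁻¹ = N·m·s⁻¹ = kg·m²·s⁻³
The terms do not share a single dimension (kg·m²·s⁻² vs kg·m²·s⁻³).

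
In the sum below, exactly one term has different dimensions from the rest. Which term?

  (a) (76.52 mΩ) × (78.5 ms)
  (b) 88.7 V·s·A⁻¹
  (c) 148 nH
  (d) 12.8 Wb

In SI base units:
  (a) [kg·m²·s⁻³·A⁻²] · [s] = kg·m²·s⁻²·A⁻²
  (b) V·s·A⁻¹ = J·C⁻¹·s·A⁻¹ = kg·m²·s⁻²·A⁻²
  (c) H = V·s·A⁻¹ = kg·m²·s⁻²·A⁻²
  (d) Wb = V·s = kg·m²·s⁻²·A⁻¹
All reduce to kg·m²·s⁻²·A⁻² except (d), which is kg·m²·s⁻²·A⁻¹.

(d)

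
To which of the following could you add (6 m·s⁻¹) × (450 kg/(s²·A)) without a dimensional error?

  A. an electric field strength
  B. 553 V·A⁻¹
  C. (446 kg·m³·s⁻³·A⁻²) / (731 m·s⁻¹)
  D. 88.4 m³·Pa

A.

Reference: [m·s⁻¹] · [kg·s⁻²·A⁻¹] = kg·m·s⁻³·A⁻¹.
Each option:
  A. [electric field strength] = kg·m·s⁻³·A⁻¹  ← same
  B. V·A⁻¹ = J·C⁻¹·A⁻¹ = kg·m²·s⁻³·A⁻²
  C. [kg·m³·s⁻³·A⁻²] / [m·s⁻¹] = kg·m²·s⁻²·A⁻²
  D. Pa·m³ = N·m⁻²·m³ = kg·m²·s⁻²
Only A. matches kg·m·s⁻³·A⁻¹.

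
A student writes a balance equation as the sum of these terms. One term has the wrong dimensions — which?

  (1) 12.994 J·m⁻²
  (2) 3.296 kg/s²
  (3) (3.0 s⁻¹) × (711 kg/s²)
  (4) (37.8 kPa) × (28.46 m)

(3)

Reduce each to base SI dimensions:
  (1) J·m⁻² = N·m·m⁻² = kg·s⁻²
  (2) kg·s⁻²
  (3) [s⁻¹] · [kg·s⁻²] = kg·s⁻³
  (4) [kg·m⁻¹·s⁻²] · [m] = kg·s⁻²
All reduce to kg·s⁻² except (3), which is kg·s⁻³.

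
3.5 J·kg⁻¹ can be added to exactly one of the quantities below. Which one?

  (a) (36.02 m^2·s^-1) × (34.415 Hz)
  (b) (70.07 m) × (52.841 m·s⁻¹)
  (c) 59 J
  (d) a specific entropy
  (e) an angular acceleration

(a)

Reference: J·kg⁻¹ = N·m·kg⁻¹ = m²·s⁻².
Each option:
  (a) [m²·s⁻¹] · [s⁻¹] = m²·s⁻²  ← same
  (b) [m] · [m·s⁻¹] = m²·s⁻¹
  (c) J = N·m = kg·m²·s⁻²
  (d) [specific entropy] = m²·s⁻²·K⁻¹
  (e) [angular acceleration] = s⁻²
Only (a) matches m²·s⁻².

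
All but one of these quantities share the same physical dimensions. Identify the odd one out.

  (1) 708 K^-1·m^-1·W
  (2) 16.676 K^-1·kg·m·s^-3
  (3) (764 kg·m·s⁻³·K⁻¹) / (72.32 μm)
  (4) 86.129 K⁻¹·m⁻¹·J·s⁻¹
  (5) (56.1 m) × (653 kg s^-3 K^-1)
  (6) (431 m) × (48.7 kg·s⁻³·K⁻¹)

Reduce each to base SI dimensions:
  (1) W·m⁻¹·K⁻¹ = J·s⁻¹·m⁻¹·K⁻¹ = kg·m·s⁻³·K⁻¹
  (2) kg·m·s⁻³·K⁻¹
  (3) [kg·m·s⁻³·K⁻¹] / [m] = kg·s⁻³·K⁻¹
  (4) J·s⁻¹·m⁻¹·K⁻¹ = N·m·s⁻¹·m⁻¹·K⁻¹ = kg·m·s⁻³·K⁻¹
  (5) [m] · [kg·s⁻³·K⁻¹] = kg·m·s⁻³·K⁻¹
  (6) [m] · [kg·s⁻³·K⁻¹] = kg·m·s⁻³·K⁻¹
All reduce to kg·m·s⁻³·K⁻¹ except (3), which is kg·s⁻³·K⁻¹.

(3)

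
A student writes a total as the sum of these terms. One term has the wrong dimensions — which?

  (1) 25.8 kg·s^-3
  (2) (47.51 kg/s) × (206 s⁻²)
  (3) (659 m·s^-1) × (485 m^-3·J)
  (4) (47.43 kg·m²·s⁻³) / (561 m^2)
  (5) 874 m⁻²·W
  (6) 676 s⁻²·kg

(6)

Dimensions:
  (1) kg·s⁻³
  (2) [kg·s⁻¹] · [s⁻²] = kg·s⁻³
  (3) [m·s⁻¹] · [kg·m⁻¹·s⁻²] = kg·s⁻³
  (4) [kg·m²·s⁻³] / [m²] = kg·s⁻³
  (5) W·m⁻² = J·s⁻¹·m⁻² = kg·s⁻³
  (6) kg·s⁻²
All reduce to kg·s⁻³ except (6), which is kg·s⁻².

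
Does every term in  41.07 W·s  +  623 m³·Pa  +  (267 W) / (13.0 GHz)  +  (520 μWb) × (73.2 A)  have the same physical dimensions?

Yes

Expand each in SI base units:
  41.07 W·s:  W·s = J·s⁻¹·s = kg·m²·s⁻²
  623 m³·Pa:  Pa·m³ = N·m⁻²·m³ = kg·m²·s⁻²
  (267 W) / (13.0 GHz):  [kg·m²·s⁻³] / [s⁻¹] = kg·m²·s⁻²
  (520 μWb) × (73.2 A):  [kg·m²·s⁻²·A⁻¹] · [A] = kg·m²·s⁻²
Every term reduces to kg·m²·s⁻².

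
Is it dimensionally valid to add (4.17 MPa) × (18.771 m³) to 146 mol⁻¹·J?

No

Work out the base dimensions of each:
  (4.17 MPa) × (18.771 m³):  [kg·m⁻¹·s⁻²] · [m³] = kg·m²·s⁻²
  146 mol⁻¹·J:  J·mol⁻¹ = N·m·mol⁻¹ = kg·m²·s⁻²·mol⁻¹
kg·m²·s⁻² ≠ kg·m²·s⁻²·mol⁻¹, so they cannot be added.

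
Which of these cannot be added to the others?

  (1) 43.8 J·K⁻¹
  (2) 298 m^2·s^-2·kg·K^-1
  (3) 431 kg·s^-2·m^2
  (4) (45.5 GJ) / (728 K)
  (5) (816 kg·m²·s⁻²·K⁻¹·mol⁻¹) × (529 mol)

Dimensions:
  (1) J·K⁻¹ = N·m·K⁻¹ = kg·m²·s⁻²·K⁻¹
  (2) kg·m²·s⁻²·K⁻¹
  (3) kg·m²·s⁻²
  (4) [kg·m²·s⁻²] / [K] = kg·m²·s⁻²·K⁻¹
  (5) [kg·m²·s⁻²·K⁻¹·mol⁻¹] · [mol] = kg·m²·s⁻²·K⁻¹
All reduce to kg·m²·s⁻²·K⁻¹ except (3), which is kg·m²·s⁻².

(3)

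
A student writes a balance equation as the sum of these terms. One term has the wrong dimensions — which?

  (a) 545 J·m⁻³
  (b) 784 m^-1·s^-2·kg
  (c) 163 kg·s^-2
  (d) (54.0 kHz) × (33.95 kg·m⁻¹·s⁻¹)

Work out the base dimensions of each:
  (a) J·m⁻³ = N·m·m⁻³ = kg·m⁻¹·s⁻²
  (b) kg·m⁻¹·s⁻²
  (c) kg·s⁻²
  (d) [s⁻¹] · [kg·m⁻¹·s⁻¹] = kg·m⁻¹·s⁻²
All reduce to kg·m⁻¹·s⁻² except (c), which is kg·s⁻².

(c)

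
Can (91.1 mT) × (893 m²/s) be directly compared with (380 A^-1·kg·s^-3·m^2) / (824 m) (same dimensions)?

No

Dimensions:
  (91.1 mT) × (893 m²/s):  [kg·s⁻²·A⁻¹] · [m²·s⁻¹] = kg·m²·s⁻³·A⁻¹
  (380 A^-1·kg·s^-3·m^2) / (824 m):  [kg·m²·s⁻³·A⁻¹] / [m] = kg·m·s⁻³·A⁻¹
kg·m²·s⁻³·A⁻¹ ≠ kg·m·s⁻³·A⁻¹, so they cannot be added.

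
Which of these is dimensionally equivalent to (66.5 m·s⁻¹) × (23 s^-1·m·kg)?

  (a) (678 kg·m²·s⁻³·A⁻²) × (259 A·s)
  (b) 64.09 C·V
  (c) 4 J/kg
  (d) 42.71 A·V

(b)

Reference: [m·s⁻¹] · [kg·m·s⁻¹] = kg·m²·s⁻².
Each option:
  (a) [kg·m²·s⁻³·A⁻²] · [s·A] = kg·m²·s⁻²·A⁻¹
  (b) C·V = s·A·J·C⁻¹ = kg·m²·s⁻²  ← same
  (c) J·kg⁻¹ = N·m·kg⁻¹ = m²·s⁻²
  (d) V·A = J·C⁻¹·A = kg·m²·s⁻³
Only (b) matches kg·m²·s⁻².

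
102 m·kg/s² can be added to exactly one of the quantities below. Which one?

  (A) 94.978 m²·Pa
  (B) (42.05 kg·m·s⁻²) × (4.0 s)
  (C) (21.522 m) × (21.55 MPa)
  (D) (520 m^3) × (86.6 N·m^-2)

(A)

Reference: kg·m·s⁻².
Each option:
  (A) Pa·m² = N·m⁻²·m² = kg·m·s⁻²  ← same
  (B) [kg·m·s⁻²] · [s] = kg·m·s⁻¹
  (C) [m] · [kg·m⁻¹·s⁻²] = kg·s⁻²
  (D) [m³] · [kg·m⁻¹·s⁻²] = kg·m²·s⁻²
Only (A) matches kg·m·s⁻².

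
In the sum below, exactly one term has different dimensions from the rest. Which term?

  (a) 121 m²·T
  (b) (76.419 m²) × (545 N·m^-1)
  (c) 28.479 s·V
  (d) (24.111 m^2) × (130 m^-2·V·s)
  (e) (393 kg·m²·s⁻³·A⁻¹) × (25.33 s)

Expand each in SI base units:
  (a) T·m² = Wb·m⁻²·m² = kg·m²·s⁻²·A⁻¹
  (b) [m²] · [kg·s⁻²] = kg·m²·s⁻²
  (c) V·s = J·C⁻¹·s = kg·m²·s⁻²·A⁻¹
  (d) [m²] · [kg·s⁻²·A⁻¹] = kg·m²·s⁻²·A⁻¹
  (e) [kg·m²·s⁻³·A⁻¹] · [s] = kg·m²·s⁻²·A⁻¹
All reduce to kg·m²·s⁻²·A⁻¹ except (b), which is kg·m²·s⁻².

(b)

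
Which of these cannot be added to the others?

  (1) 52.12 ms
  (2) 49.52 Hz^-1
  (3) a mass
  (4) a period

(3)

Reduce each to base SI dimensions:
  (1) s
  (2) Hz⁻¹ = (s⁻¹)⁻¹ = s
  (3) [mass] = kg
  (4) [period] = s
All reduce to s except (3), which is kg.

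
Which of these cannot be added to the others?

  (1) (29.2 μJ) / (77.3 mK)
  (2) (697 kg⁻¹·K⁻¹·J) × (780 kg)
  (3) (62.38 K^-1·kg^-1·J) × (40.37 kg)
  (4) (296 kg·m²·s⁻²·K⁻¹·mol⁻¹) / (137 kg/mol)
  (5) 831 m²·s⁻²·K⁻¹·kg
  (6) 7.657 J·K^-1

(4)

Reduce each to base SI dimensions:
  (1) [kg·m²·s⁻²] / [K] = kg·m²·s⁻²·K⁻¹
  (2) [m²·s⁻²·K⁻¹] · [kg] = kg·m²·s⁻²·K⁻¹
  (3) [m²·s⁻²·K⁻¹] · [kg] = kg·m²·s⁻²·K⁻¹
  (4) [kg·m²·s⁻²·K⁻¹·mol⁻¹] / [kg·mol⁻¹] = m²·s⁻²·K⁻¹
  (5) kg·m²·s⁻²·K⁻¹
  (6) J·K⁻¹ = N·m·K⁻¹ = kg·m²·s⁻²·K⁻¹
All reduce to kg·m²·s⁻²·K⁻¹ except (4), which is m²·s⁻²·K⁻¹.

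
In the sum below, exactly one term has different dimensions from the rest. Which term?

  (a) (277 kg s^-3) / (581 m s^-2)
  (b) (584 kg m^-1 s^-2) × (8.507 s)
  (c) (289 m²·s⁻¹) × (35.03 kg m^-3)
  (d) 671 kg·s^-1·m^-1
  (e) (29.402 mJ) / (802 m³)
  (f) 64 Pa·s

(e)

Expand each in SI base units:
  (a) [kg·s⁻³] / [m·s⁻²] = kg·m⁻¹·s⁻¹
  (b) [kg·m⁻¹·s⁻²] · [s] = kg·m⁻¹·s⁻¹
  (c) [m²·s⁻¹] · [kg·m⁻³] = kg·m⁻¹·s⁻¹
  (d) kg·m⁻¹·s⁻¹
  (e) [kg·m²·s⁻²] / [m³] = kg·m⁻¹·s⁻²
  (f) Pa·s = N·m⁻²·s = kg·m⁻¹·s⁻¹
All reduce to kg·m⁻¹·s⁻¹ except (e), which is kg·m⁻¹·s⁻².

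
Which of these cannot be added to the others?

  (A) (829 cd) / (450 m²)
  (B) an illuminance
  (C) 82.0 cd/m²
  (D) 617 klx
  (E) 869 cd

(E)

In SI base units:
  (A) [cd] / [m²] = m⁻²·cd
  (B) [illuminance] = m⁻²·cd
  (C) cd·m⁻² = m⁻²·cd
  (D) lx = lm·m⁻² = m⁻²·cd
  (E) cd
All reduce to m⁻²·cd except (E), which is cd.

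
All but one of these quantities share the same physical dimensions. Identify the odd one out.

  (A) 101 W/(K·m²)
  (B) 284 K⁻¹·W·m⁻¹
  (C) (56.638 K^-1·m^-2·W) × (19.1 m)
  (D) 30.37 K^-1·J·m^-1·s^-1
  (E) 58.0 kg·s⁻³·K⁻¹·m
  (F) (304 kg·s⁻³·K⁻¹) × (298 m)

Expand each in SI base units:
  (A) W·m⁻²·K⁻¹ = J·s⁻¹·m⁻²·K⁻¹ = kg·s⁻³·K⁻¹
  (B) W·m⁻¹·K⁻¹ = J·s⁻¹·m⁻¹·K⁻¹ = kg·m·s⁻³·K⁻¹
  (C) [kg·s⁻³·K⁻¹] · [m] = kg·m·s⁻³·K⁻¹
  (D) J·s⁻¹·m⁻¹·K⁻¹ = N·m·s⁻¹·m⁻¹·K⁻¹ = kg·m·s⁻³·K⁻¹
  (E) kg·m·s⁻³·K⁻¹
  (F) [kg·s⁻³·K⁻¹] · [m] = kg·m·s⁻³·K⁻¹
All reduce to kg·m·s⁻³·K⁻¹ except (A), which is kg·s⁻³·K⁻¹.

(A)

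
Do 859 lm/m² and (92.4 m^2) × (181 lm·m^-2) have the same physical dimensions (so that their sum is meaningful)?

Dimensions:
  859 lm/m²:  lm·m⁻² = cd·m⁻² = m⁻²·cd
  (92.4 m^2) × (181 lm·m^-2):  [m²] · [m⁻²·cd] = cd
m⁻²·cd ≠ cd, so they cannot be added.

No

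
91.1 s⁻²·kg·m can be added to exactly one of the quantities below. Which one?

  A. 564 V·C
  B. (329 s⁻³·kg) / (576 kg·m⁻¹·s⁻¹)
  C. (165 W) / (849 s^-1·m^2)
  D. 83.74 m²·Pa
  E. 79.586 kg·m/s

Reference: kg·m·s⁻².
Each option:
  A. C·V = s·A·J·C⁻¹ = kg·m²·s⁻²
  B. [kg·s⁻³] / [kg·m⁻¹·s⁻¹] = m·s⁻²
  C. [kg·m²·s⁻³] / [m²·s⁻¹] = kg·s⁻²
  D. Pa·m² = N·m⁻²·m² = kg·m·s⁻²  ← same
  E. kg·m·s⁻¹
Only D. matches kg·m·s⁻².

D.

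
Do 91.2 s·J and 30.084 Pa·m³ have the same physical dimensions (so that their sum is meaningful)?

No

Reduce each to base SI dimensions:
  91.2 s·J:  J·s = N·m·s = kg·m²·s⁻¹
  30.084 Pa·m³:  Pa·m³ = N·m⁻²·m³ = kg·m²·s⁻²
kg·m²·s⁻¹ ≠ kg·m²·s⁻², so they cannot be added.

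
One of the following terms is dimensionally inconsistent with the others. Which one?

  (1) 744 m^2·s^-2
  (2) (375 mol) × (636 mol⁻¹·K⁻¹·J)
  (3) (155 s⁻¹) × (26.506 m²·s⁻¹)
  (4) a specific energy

In SI base units:
  (1) m²·s⁻²
  (2) [mol] · [kg·m²·s⁻²·K⁻¹·mol⁻¹] = kg·m²·s⁻²·K⁻¹
  (3) [s⁻¹] · [m²·s⁻¹] = m²·s⁻²
  (4) [specific energy] = m²·s⁻²
All reduce to m²·s⁻² except (2), which is kg·m²·s⁻²·K⁻¹.

(2)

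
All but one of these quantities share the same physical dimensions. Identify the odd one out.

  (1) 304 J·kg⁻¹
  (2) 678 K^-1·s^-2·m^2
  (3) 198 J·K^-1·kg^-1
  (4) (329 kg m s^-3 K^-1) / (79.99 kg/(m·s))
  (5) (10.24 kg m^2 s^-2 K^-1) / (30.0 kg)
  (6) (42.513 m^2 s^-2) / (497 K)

In SI base units:
  (1) J·kg⁻¹ = N·m·kg⁻¹ = m²·s⁻²
  (2) m²·s⁻²·K⁻¹
  (3) J·kg⁻¹·K⁻¹ = N·m·kg⁻¹·K⁻¹ = m²·s⁻²·K⁻¹
  (4) [kg·m·s⁻³·K⁻¹] / [kg·m⁻¹·s⁻¹] = m²·s⁻²·K⁻¹
  (5) [kg·m²·s⁻²·K⁻¹] / [kg] = m²·s⁻²·K⁻¹
  (6) [m²·s⁻²] / [K] = m²·s⁻²·K⁻¹
All reduce to m²·s⁻²·K⁻¹ except (1), which is m²·s⁻².

(1)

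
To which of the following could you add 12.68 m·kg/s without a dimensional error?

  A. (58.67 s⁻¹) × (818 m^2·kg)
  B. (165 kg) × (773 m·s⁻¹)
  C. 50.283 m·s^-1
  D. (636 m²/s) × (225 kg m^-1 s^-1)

B.

Reference: kg·m·s⁻¹.
Each option:
  A. [s⁻¹] · [kg·m²] = kg·m²·s⁻¹
  B. [kg] · [m·s⁻¹] = kg·m·s⁻¹  ← same
  C. m·s⁻¹
  D. [m²·s⁻¹] · [kg·m⁻¹·s⁻¹] = kg·m·s⁻²
Only B. matches kg·m·s⁻¹.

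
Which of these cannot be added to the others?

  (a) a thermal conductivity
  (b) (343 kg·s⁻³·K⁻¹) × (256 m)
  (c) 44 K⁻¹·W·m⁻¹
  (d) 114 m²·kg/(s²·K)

Work out the base dimensions of each:
  (a) [thermal conductivity] = kg·m·s⁻³·K⁻¹
  (b) [kg·s⁻³·K⁻¹] · [m] = kg·m·s⁻³·K⁻¹
  (c) W·m⁻¹·K⁻¹ = J·s⁻¹·m⁻¹·K⁻¹ = kg·m·s⁻³·K⁻¹
  (d) kg·m²·s⁻²·K⁻¹
All reduce to kg·m·s⁻³·K⁻¹ except (d), which is kg·m²·s⁻²·K⁻¹.

(d)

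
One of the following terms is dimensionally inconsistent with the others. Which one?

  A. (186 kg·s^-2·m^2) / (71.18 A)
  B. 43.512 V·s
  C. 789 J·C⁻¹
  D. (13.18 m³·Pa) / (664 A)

C.

Dimensions:
  A. [kg·m²·s⁻²] / [A] = kg·m²·s⁻²·A⁻¹
  B. V·s = J·C⁻¹·s = kg·m²·s⁻²·A⁻¹
  C. J·C⁻¹ = N·m·(s·A)⁻¹ = kg·m²·s⁻³·A⁻¹
  D. [kg·m²·s⁻²] / [A] = kg·m²·s⁻²·A⁻¹
All reduce to kg·m²·s⁻²·A⁻¹ except C., which is kg·m²·s⁻³·A⁻¹.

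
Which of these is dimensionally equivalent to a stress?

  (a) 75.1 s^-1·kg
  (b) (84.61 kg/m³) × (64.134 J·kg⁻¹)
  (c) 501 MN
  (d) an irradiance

Reference: [stress] = kg·m⁻¹·s⁻².
Each option:
  (a) kg·s⁻¹
  (b) [kg·m⁻³] · [m²·s⁻²] = kg·m⁻¹·s⁻²  ← same
  (c) N = kg·m·s⁻²
  (d) [irradiance] = kg·s⁻³
Only (b) matches kg·m⁻¹·s⁻².

(b)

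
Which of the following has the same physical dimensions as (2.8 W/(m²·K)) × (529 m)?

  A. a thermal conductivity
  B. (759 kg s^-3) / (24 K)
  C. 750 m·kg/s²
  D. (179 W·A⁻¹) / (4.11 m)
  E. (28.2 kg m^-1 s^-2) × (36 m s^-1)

Reference: [kg·s⁻³·K⁻¹] · [m] = kg·m·s⁻³·K⁻¹.
Each option:
  A. [thermal conductivity] = kg·m·s⁻³·K⁻¹  ← same
  B. [kg·s⁻³] / [K] = kg·s⁻³·K⁻¹
  C. kg·m·s⁻²
  D. [kg·m²·s⁻³·A⁻¹] / [m] = kg·m·s⁻³·A⁻¹
  E. [kg·m⁻¹·s⁻²] · [m·s⁻¹] = kg·s⁻³
Only A. matches kg·m·s⁻³·K⁻¹.

A.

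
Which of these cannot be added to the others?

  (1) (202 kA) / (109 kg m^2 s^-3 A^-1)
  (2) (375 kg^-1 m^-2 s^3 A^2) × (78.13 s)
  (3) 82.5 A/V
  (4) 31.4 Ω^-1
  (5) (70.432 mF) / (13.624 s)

Expand each in SI base units:
  (1) [A] / [kg·m²·s⁻³·A⁻¹] = kg⁻¹·m⁻²·s³·A²
  (2) [kg⁻¹·m⁻²·s³·A²] · [s] = kg⁻¹·m⁻²·s⁴·A²
  (3) A·V⁻¹ = A·(J·C⁻¹)⁻¹ = kg⁻¹·m⁻²·s³·A²
  (4) Ω⁻¹ = (V·A⁻¹)⁻¹ = kg⁻¹·m⁻²·s³·A²
  (5) [kg⁻¹·m⁻²·s⁴·A²] / [s] = kg⁻¹·m⁻²·s³·A²
All reduce to kg⁻¹·m⁻²·s³·A² except (2), which is kg⁻¹·m⁻²·s⁴·A².

(2)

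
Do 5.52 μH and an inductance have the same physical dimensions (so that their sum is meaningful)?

Work out the base dimensions of each:
  5.52 μH:  H = V·s·A⁻¹ = kg·m²·s⁻²·A⁻²
  an inductance:  [inductance] = kg·m²·s⁻²·A⁻²
Both are kg·m²·s⁻²·A⁻², so they have the same dimensions and can be added.

Yes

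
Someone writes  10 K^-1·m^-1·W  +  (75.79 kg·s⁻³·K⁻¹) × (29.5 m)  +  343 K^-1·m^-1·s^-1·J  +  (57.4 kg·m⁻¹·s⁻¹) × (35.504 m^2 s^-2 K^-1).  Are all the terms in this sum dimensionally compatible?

Yes

Expand each in SI base units:
  10 K^-1·m^-1·W:  W·m⁻¹·K⁻¹ = J·s⁻¹·m⁻¹·K⁻¹ = kg·m·s⁻³·K⁻¹
  (75.79 kg·s⁻³·K⁻¹) × (29.5 m):  [kg·s⁻³·K⁻¹] · [m] = kg·m·s⁻³·K⁻¹
  343 K^-1·m^-1·s^-1·J:  J·s⁻¹·m⁻¹·K⁻¹ = N·m·s⁻¹·m⁻¹·K⁻¹ = kg·m·s⁻³·K⁻¹
  (57.4 kg·m⁻¹·s⁻¹) × (35.504 m^2 s^-2 K^-1):  [kg·m⁻¹·s⁻¹] · [m²·s⁻²·K⁻¹] = kg·m·s⁻³·K⁻¹
Every term reduces to kg·m·s⁻³·K⁻¹.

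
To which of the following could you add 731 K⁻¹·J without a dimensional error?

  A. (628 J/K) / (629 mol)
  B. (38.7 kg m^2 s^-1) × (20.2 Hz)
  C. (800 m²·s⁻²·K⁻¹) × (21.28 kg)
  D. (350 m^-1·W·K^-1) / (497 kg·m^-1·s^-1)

Reference: J·K⁻¹ = N·m·K⁻¹ = kg·m²·s⁻²·K⁻¹.
Each option:
  A. [kg·m²·s⁻²·K⁻¹] / [mol] = kg·m²·s⁻²·K⁻¹·mol⁻¹
  B. [kg·m²·s⁻¹] · [s⁻¹] = kg·m²·s⁻²
  C. [m²·s⁻²·K⁻¹] · [kg] = kg·m²·s⁻²·K⁻¹  ← same
  D. [kg·m·s⁻³·K⁻¹] / [kg·m⁻¹·s⁻¹] = m²·s⁻²·K⁻¹
Only C. matches kg·m²·s⁻²·K⁻¹.

C.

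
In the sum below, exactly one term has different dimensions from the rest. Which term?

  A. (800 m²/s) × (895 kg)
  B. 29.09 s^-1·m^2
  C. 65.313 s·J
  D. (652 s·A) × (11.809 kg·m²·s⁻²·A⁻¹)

B.

Work out the base dimensions of each:
  A. [m²·s⁻¹] · [kg] = kg·m²·s⁻¹
  B. m²·s⁻¹
  C. J·s = N·m·s = kg·m²·s⁻¹
  D. [s·A] · [kg·m²·s⁻²·A⁻¹] = kg·m²·s⁻¹
All reduce to kg·m²·s⁻¹ except B., which is m²·s⁻¹.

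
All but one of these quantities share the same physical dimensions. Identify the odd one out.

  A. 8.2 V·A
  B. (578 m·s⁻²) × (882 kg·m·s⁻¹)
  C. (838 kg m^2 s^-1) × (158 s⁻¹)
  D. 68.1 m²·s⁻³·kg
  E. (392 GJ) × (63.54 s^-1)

Work out the base dimensions of each:
  A. V·A = J·C⁻¹·A = kg·m²·s⁻³
  B. [m·s⁻²] · [kg·m·s⁻¹] = kg·m²·s⁻³
  C. [kg·m²·s⁻¹] · [s⁻¹] = kg·m²·s⁻²
  D. kg·m²·s⁻³
  E. [kg·m²·s⁻²] · [s⁻¹] = kg·m²·s⁻³
All reduce to kg·m²·s⁻³ except C., which is kg·m²·s⁻².

C.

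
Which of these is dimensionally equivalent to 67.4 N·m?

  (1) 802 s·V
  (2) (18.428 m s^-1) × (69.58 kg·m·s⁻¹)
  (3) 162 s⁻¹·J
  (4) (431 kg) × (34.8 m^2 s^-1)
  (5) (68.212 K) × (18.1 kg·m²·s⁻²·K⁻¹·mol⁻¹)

Reference: N·m = kg·m·s⁻²·m = kg·m²·s⁻².
Each option:
  (1) V·s = J·C⁻¹·s = kg·m²·s⁻²·A⁻¹
  (2) [m·s⁻¹] · [kg·m·s⁻¹] = kg·m²·s⁻²  ← same
  (3) J·s⁻¹ = N·m·s⁻¹ = kg·m²·s⁻³
  (4) [kg] · [m²·s⁻¹] = kg·m²·s⁻¹
  (5) [K] · [kg·m²·s⁻²·K⁻¹·mol⁻¹] = kg·m²·s⁻²·mol⁻¹
Only (2) matches kg·m²·s⁻².

(2)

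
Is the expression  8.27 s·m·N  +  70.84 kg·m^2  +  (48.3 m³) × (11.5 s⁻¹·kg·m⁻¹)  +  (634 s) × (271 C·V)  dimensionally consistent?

No

Dimensions:
  8.27 s·m·N:  N·m·s = kg·m·s⁻²·m·s = kg·m²·s⁻¹
  70.84 kg·m^2:  kg·m²
  (48.3 m³) × (11.5 s⁻¹·kg·m⁻¹):  [m³] · [kg·m⁻¹·s⁻¹] = kg·m²·s⁻¹
  (634 s) × (271 C·V):  [s] · [kg·m²·s⁻²] = kg·m²·s⁻¹
The terms do not share a single dimension (kg·m² vs kg·m²·s⁻¹).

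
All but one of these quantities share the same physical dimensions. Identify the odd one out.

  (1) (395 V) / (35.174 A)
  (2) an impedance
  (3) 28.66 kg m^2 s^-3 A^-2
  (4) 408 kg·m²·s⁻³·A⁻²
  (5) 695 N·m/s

Dimensions:
  (1) [kg·m²·s⁻³·A⁻¹] / [A] = kg·m²·s⁻³·A⁻²
  (2) [impedance] = kg·m²·s⁻³·A⁻²
  (3) kg·m²·s⁻³·A⁻²
  (4) kg·m²·s⁻³·A⁻²
  (5) N·m·s⁻¹ = kg·m·s⁻²·m·s⁻¹ = kg·m²·s⁻³
All reduce to kg·m²·s⁻³·A⁻² except (5), which is kg·m²·s⁻³.

(5)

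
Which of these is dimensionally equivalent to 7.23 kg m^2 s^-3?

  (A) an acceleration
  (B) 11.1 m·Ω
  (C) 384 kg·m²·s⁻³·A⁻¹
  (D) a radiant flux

(D)

Reference: kg·m²·s⁻³.
Each option:
  (A) [acceleration] = m·s⁻²
  (B) Ω·m = V·A⁻¹·m = kg·m³·s⁻³·A⁻²
  (C) kg·m²·s⁻³·A⁻¹
  (D) [radiant flux] = kg·m²·s⁻³  ← same
Only (D) matches kg·m²·s⁻³.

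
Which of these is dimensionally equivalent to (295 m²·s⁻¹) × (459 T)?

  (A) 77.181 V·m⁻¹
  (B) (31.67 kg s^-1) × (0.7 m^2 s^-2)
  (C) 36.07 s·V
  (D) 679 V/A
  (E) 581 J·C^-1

(E)

Reference: [m²·s⁻¹] · [kg·s⁻²·A⁻¹] = kg·m²·s⁻³·A⁻¹.
Each option:
  (A) V·m⁻¹ = J·C⁻¹·m⁻¹ = kg·m·s⁻³·A⁻¹
  (B) [kg·s⁻¹] · [m²·s⁻²] = kg·m²·s⁻³
  (C) V·s = J·C⁻¹·s = kg·m²·s⁻²·A⁻¹
  (D) V·A⁻¹ = J·C⁻¹·A⁻¹ = kg·m²·s⁻³·A⁻²
  (E) J·C⁻¹ = N·m·(s·A)⁻¹ = kg·m²·s⁻³·A⁻¹  ← same
Only (E) matches kg·m²·s⁻³·A⁻¹.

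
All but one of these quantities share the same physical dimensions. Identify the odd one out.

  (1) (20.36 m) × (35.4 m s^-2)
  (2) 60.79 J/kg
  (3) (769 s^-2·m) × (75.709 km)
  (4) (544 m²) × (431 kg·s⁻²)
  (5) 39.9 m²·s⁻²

Reduce each to base SI dimensions:
  (1) [m] · [m·s⁻²] = m²·s⁻²
  (2) J·kg⁻¹ = N·m·kg⁻¹ = m²·s⁻²
  (3) [m·s⁻²] · [m] = m²·s⁻²
  (4) [m²] · [kg·s⁻²] = kg·m²·s⁻²
  (5) m²·s⁻²
All reduce to m²·s⁻² except (4), which is kg·m²·s⁻².

(4)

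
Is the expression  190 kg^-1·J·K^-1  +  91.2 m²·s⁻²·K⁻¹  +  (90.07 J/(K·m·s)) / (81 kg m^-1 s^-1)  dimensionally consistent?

Reduce each to base SI dimensions:
  190 kg^-1·J·K^-1:  J·kg⁻¹·K⁻¹ = N·m·kg⁻¹·K⁻¹ = m²·s⁻²·K⁻¹
  91.2 m²·s⁻²·K⁻¹:  m²·s⁻²·K⁻¹
  (90.07 J/(K·m·s)) / (81 kg m^-1 s^-1):  [kg·m·s⁻³·K⁻¹] / [kg·m⁻¹·s⁻¹] = m²·s⁻²·K⁻¹
Every term reduces to m²·s⁻²·K⁻¹.

Yes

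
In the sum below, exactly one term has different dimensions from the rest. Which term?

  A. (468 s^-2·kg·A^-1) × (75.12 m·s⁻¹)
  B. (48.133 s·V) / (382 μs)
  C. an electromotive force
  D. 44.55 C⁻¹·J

Reduce each to base SI dimensions:
  A. [kg·s⁻²·A⁻¹] · [m·s⁻¹] = kg·m·s⁻³·A⁻¹
  B. [kg·m²·s⁻²·A⁻¹] / [s] = kg·m²·s⁻³·A⁻¹
  C. [electromotive force] = kg·m²·s⁻³·A⁻¹
  D. J·C⁻¹ = N·m·(s·A)⁻¹ = kg·m²·s⁻³·A⁻¹
All reduce to kg·m²·s⁻³·A⁻¹ except A., which is kg·m·s⁻³·A⁻¹.

A.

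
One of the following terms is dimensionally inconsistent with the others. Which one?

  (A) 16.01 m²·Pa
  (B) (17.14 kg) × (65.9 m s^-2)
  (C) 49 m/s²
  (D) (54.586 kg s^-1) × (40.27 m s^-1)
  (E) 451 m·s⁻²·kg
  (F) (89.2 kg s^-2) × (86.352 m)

(C)

Expand each in SI base units:
  (A) Pa·m² = N·m⁻²·m² = kg·m·s⁻²
  (B) [kg] · [m·s⁻²] = kg·m·s⁻²
  (C) m·s⁻²
  (D) [kg·s⁻¹] · [m·s⁻¹] = kg·m·s⁻²
  (E) kg·m·s⁻²
  (F) [kg·s⁻²] · [m] = kg·m·s⁻²
All reduce to kg·m·s⁻² except (C), which is m·s⁻².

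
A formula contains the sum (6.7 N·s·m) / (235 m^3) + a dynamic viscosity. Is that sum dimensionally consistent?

Yes

Dimensions:
  (6.7 N·s·m) / (235 m^3):  [kg·m²·s⁻¹] / [m³] = kg·m⁻¹·s⁻¹
  a dynamic viscosity:  [dynamic viscosity] = kg·m⁻¹·s⁻¹
Both are kg·m⁻¹·s⁻¹, so they have the same dimensions and can be added.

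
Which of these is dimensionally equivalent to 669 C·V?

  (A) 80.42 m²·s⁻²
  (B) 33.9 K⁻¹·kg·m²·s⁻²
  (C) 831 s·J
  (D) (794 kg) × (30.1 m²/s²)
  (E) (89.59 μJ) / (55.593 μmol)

Reference: C·V = s·A·J·C⁻¹ = kg·m²·s⁻².
Each option:
  (A) m²·s⁻²
  (B) kg·m²·s⁻²·K⁻¹
  (C) J·s = N·m·s = kg·m²·s⁻¹
  (D) [kg] · [m²·s⁻²] = kg·m²·s⁻²  ← same
  (E) [kg·m²·s⁻²] / [mol] = kg·m²·s⁻²·mol⁻¹
Only (D) matches kg·m²·s⁻².

(D)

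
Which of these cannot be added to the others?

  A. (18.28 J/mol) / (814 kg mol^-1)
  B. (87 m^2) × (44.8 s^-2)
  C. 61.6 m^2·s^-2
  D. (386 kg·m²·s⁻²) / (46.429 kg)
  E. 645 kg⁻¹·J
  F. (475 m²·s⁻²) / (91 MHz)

Work out the base dimensions of each:
  A. [kg·m²·s⁻²·mol⁻¹] / [kg·mol⁻¹] = m²·s⁻²
  B. [m²] · [s⁻²] = m²·s⁻²
  C. m²·s⁻²
  D. [kg·m²·s⁻²] / [kg] = m²·s⁻²
  E. J·kg⁻¹ = N·m·kg⁻¹ = m²·s⁻²
  F. [m²·s⁻²] / [s⁻¹] = m²·s⁻¹
All reduce to m²·s⁻² except F., which is m²·s⁻¹.

F.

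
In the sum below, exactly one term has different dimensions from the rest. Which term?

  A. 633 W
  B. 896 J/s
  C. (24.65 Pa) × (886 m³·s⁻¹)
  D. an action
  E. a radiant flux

D.

Dimensions:
  A. W = J·s⁻¹ = kg·m²·s⁻³
  B. J·s⁻¹ = N·m·s⁻¹ = kg·m²·s⁻³
  C. [kg·m⁻¹·s⁻²] · [m³·s⁻¹] = kg·m²·s⁻³
  D. [action] = kg·m²·s⁻¹
  E. [radiant flux] = kg·m²·s⁻³
All reduce to kg·m²·s⁻³ except D., which is kg·m²·s⁻¹.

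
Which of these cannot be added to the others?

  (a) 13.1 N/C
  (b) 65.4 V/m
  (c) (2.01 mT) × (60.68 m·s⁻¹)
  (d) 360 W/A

(d)

In SI base units:
  (a) N·C⁻¹ = kg·m·s⁻²·(s·A)⁻¹ = kg·m·s⁻³·A⁻¹
  (b) V·m⁻¹ = J·C⁻¹·m⁻¹ = kg·m·s⁻³·A⁻¹
  (c) [kg·s⁻²·A⁻¹] · [m·s⁻¹] = kg·m·s⁻³·A⁻¹
  (d) W·A⁻¹ = J·s⁻¹·A⁻¹ = kg·m²·s⁻³·A⁻¹
All reduce to kg·m·s⁻³·A⁻¹ except (d), which is kg·m²·s⁻³·A⁻¹.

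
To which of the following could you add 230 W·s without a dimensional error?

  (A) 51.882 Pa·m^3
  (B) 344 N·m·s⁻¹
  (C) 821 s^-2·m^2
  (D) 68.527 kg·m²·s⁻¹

(A)

Reference: W·s = J·s⁻¹·s = kg·m²·s⁻².
Each option:
  (A) Pa·m³ = N·m⁻²·m³ = kg·m²·s⁻²  ← same
  (B) N·m·s⁻¹ = kg·m·s⁻²·m·s⁻¹ = kg·m²·s⁻³
  (C) m²·s⁻²
  (D) kg·m²·s⁻¹
Only (A) matches kg·m²·s⁻².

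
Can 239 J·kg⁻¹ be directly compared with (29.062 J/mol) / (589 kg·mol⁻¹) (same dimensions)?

In SI base units:
  239 J·kg⁻¹:  J·kg⁻¹ = N·m·kg⁻¹ = m²·s⁻²
  (29.062 J/mol) / (589 kg·mol⁻¹):  [kg·m²·s⁻²·mol⁻¹] / [kg·mol⁻¹] = m²·s⁻²
Both are m²·s⁻², so they have the same dimensions and can be added.

Yes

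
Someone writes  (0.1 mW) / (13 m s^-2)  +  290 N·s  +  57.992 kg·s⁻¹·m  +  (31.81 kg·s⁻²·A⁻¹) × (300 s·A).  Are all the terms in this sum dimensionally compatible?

No

In SI base units:
  (0.1 mW) / (13 m s^-2):  [kg·m²·s⁻³] / [m·s⁻²] = kg·m·s⁻¹
  290 N·s:  N·s = kg·m·s⁻²·s = kg·m·s⁻¹
  57.992 kg·s⁻¹·m:  kg·m·s⁻¹
  (31.81 kg·s⁻²·A⁻¹) × (300 s·A):  [kg·s⁻²·A⁻¹] · [s·A] = kg·s⁻¹
The terms do not share a single dimension (kg·m·s⁻¹ vs kg·s⁻¹).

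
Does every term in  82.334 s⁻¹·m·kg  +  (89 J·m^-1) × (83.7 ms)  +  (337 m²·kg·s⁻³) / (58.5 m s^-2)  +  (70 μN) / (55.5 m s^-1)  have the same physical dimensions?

No

In SI base units:
  82.334 s⁻¹·m·kg:  kg·m·s⁻¹
  (89 J·m^-1) × (83.7 ms):  [kg·m·s⁻²] · [s] = kg·m·s⁻¹
  (337 m²·kg·s⁻³) / (58.5 m s^-2):  [kg·m²·s⁻³] / [m·s⁻²] = kg·m·s⁻¹
  (70 μN) / (55.5 m s^-1):  [kg·m·s⁻²] / [m·s⁻¹] = kg·s⁻¹
The terms do not share a single dimension (kg·m·s⁻¹ vs kg·s⁻¹).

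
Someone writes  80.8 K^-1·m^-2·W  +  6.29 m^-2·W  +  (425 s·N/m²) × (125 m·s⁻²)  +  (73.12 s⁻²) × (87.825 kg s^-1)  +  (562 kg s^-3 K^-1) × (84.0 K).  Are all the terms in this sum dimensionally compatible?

Work out the base dimensions of each:
  80.8 K^-1·m^-2·W:  W·m⁻²·K⁻¹ = J·s⁻¹·m⁻²·K⁻¹ = kg·s⁻³·K⁻¹
  6.29 m^-2·W:  W·m⁻² = J·s⁻¹·m⁻² = kg·s⁻³
  (425 s·N/m²) × (125 m·s⁻²):  [kg·m⁻¹·s⁻¹] · [m·s⁻²] = kg·s⁻³
  (73.12 s⁻²) × (87.825 kg s^-1):  [s⁻²] · [kg·s⁻¹] = kg·s⁻³
  (562 kg s^-3 K^-1) × (84.0 K):  [kg·s⁻³·K⁻¹] · [K] = kg·s⁻³
The terms do not share a single dimension (kg·s⁻³ vs kg·s⁻³·K⁻¹).

No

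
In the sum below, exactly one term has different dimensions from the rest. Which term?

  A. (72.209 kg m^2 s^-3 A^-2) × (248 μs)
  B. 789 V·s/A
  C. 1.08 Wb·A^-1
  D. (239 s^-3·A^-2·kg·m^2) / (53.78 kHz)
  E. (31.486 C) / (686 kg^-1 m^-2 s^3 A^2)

E.

Dimensions:
  A. [kg·m²·s⁻³·A⁻²] · [s] = kg·m²·s⁻²·A⁻²
  B. V·s·A⁻¹ = J·C⁻¹·s·A⁻¹ = kg·m²·s⁻²·A⁻²
  C. Wb·A⁻¹ = V·s·A⁻¹ = kg·m²·s⁻²·A⁻²
  D. [kg·m²·s⁻³·A⁻²] / [s⁻¹] = kg·m²·s⁻²·A⁻²
  E. [s·A] / [kg⁻¹·m⁻²·s³·A²] = kg·m²·s⁻²·A⁻¹
All reduce to kg·m²·s⁻²·A⁻² except E., which is kg·m²·s⁻²·A⁻¹.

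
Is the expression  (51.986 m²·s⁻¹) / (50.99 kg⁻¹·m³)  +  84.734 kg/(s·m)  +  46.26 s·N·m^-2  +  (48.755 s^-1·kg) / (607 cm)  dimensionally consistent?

Reduce each to base SI dimensions:
  (51.986 m²·s⁻¹) / (50.99 kg⁻¹·m³):  [m²·s⁻¹] / [kg⁻¹·m³] = kg·m⁻¹·s⁻¹
  84.734 kg/(s·m):  kg·m⁻¹·s⁻¹
  46.26 s·N·m^-2:  N·s·m⁻² = kg·m·s⁻²·s·m⁻² = kg·m⁻¹·s⁻¹
  (48.755 s^-1·kg) / (607 cm):  [kg·s⁻¹] / [m] = kg·m⁻¹·s⁻¹
Every term reduces to kg·m⁻¹·s⁻¹.

Yes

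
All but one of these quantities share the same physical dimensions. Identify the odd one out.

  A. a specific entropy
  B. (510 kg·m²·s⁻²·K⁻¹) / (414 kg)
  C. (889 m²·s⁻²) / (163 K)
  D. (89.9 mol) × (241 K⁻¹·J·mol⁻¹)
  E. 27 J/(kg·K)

Dimensions:
  A. [specific entropy] = m²·s⁻²·K⁻¹
  B. [kg·m²·s⁻²·K⁻¹] / [kg] = m²·s⁻²·K⁻¹
  C. [m²·s⁻²] / [K] = m²·s⁻²·K⁻¹
  D. [mol] · [kg·m²·s⁻²·K⁻¹·mol⁻¹] = kg·m²·s⁻²·K⁻¹
  E. J·kg⁻¹·K⁻¹ = N·m·kg⁻¹·K⁻¹ = m²·s⁻²·K⁻¹
All reduce to m²·s⁻²·K⁻¹ except D., which is kg·m²·s⁻²·K⁻¹.

D.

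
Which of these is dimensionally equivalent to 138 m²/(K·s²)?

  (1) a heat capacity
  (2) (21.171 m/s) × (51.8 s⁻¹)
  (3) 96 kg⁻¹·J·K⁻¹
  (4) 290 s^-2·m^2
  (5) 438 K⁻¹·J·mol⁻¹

Reference: m²·s⁻²·K⁻¹.
Each option:
  (1) [heat capacity] = kg·m²·s⁻²·K⁻¹
  (2) [m·s⁻¹] · [s⁻¹] = m·s⁻²
  (3) J·kg⁻¹·K⁻¹ = N·m·kg⁻¹·K⁻¹ = m²·s⁻²·K⁻¹  ← same
  (4) m²·s⁻²
  (5) J·mol⁻¹·K⁻¹ = N·m·mol⁻¹·K⁻¹ = kg·m²·s⁻²·K⁻¹·mol⁻¹
Only (3) matches m²·s⁻²·K⁻¹.

(3)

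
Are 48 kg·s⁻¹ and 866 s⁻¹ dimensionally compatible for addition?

In SI base units:
  48 kg·s⁻¹:  kg·s⁻¹
  866 s⁻¹:  s⁻¹
kg·s⁻¹ ≠ s⁻¹, so they cannot be added.

No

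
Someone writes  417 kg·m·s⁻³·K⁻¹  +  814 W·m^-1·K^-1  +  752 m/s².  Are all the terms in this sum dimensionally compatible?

Work out the base dimensions of each:
  417 kg·m·s⁻³·K⁻¹:  kg·m·s⁻³·K⁻¹
  814 W·m^-1·K^-1:  W·m⁻¹·K⁻¹ = J·s⁻¹·m⁻¹·K⁻¹ = kg·m·s⁻³·K⁻¹
  752 m/s²:  m·s⁻²
The terms do not share a single dimension (kg·m·s⁻³·K⁻¹ vs m·s⁻²).

No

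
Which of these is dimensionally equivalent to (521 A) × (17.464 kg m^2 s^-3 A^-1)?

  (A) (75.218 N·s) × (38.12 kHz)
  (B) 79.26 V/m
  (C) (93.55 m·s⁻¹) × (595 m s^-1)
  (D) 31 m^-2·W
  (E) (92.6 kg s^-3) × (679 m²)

(E)

Reference: [A] · [kg·m²·s⁻³·A⁻¹] = kg·m²·s⁻³.
Each option:
  (A) [kg·m·s⁻¹] · [s⁻¹] = kg·m·s⁻²
  (B) V·m⁻¹ = J·C⁻¹·m⁻¹ = kg·m·s⁻³·A⁻¹
  (C) [m·s⁻¹] · [m·s⁻¹] = m²·s⁻²
  (D) W·m⁻² = J·s⁻¹·m⁻² = kg·s⁻³
  (E) [kg·s⁻³] · [m²] = kg·m²·s⁻³  ← same
Only (E) matches kg·m²·s⁻³.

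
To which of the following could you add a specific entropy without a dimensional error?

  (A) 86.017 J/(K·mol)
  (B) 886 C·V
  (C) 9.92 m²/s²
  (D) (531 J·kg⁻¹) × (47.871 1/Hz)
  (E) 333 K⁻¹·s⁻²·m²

Reference: [specific entropy] = m²·s⁻²·K⁻¹.
Each option:
  (A) J·mol⁻¹·K⁻¹ = N·m·mol⁻¹·K⁻¹ = kg·m²·s⁻²·K⁻¹·mol⁻¹
  (B) C·V = s·A·J·C⁻¹ = kg·m²·s⁻²
  (C) m²·s⁻²
  (D) [m²·s⁻²] · [s] = m²·s⁻¹
  (E) m²·s⁻²·K⁻¹  ← same
Only (E) matches m²·s⁻²·K⁻¹.

(E)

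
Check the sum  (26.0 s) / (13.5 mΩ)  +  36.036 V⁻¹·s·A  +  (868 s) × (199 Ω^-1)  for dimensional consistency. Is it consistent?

Work out the base dimensions of each:
  (26.0 s) / (13.5 mΩ):  [s] / [kg·m²·s⁻³·A⁻²] = kg⁻¹·m⁻²·s⁴·A²
  36.036 V⁻¹·s·A:  A·s·V⁻¹ = A·s·(J·C⁻¹)⁻¹ = kg⁻¹·m⁻²·s⁴·A²
  (868 s) × (199 Ω^-1):  [s] · [kg⁻¹·m⁻²·s³·A²] = kg⁻¹·m⁻²·s⁴·A²
Every term reduces to kg⁻¹·m⁻²·s⁴·A².

Yes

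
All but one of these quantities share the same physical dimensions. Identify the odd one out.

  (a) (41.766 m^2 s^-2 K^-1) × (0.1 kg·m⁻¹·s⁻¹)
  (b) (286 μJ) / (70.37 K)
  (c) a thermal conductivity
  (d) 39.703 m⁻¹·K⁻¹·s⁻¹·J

(b)

Work out the base dimensions of each:
  (a) [m²·s⁻²·K⁻¹] · [kg·m⁻¹·s⁻¹] = kg·m·s⁻³·K⁻¹
  (b) [kg·m²·s⁻²] / [K] = kg·m²·s⁻²·K⁻¹
  (c) [thermal conductivity] = kg·m·s⁻³·K⁻¹
  (d) J·s⁻¹·m⁻¹·K⁻¹ = N·m·s⁻¹·m⁻¹·K⁻¹ = kg·m·s⁻³·K⁻¹
All reduce to kg·m·s⁻³·K⁻¹ except (b), which is kg·m²·s⁻²·K⁻¹.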